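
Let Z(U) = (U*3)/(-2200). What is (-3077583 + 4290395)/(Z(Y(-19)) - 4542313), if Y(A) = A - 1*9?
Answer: -667046600/2498272129 ≈ -0.26700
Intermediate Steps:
Y(A) = -9 + A (Y(A) = A - 9 = -9 + A)
Z(U) = -3*U/2200 (Z(U) = (3*U)*(-1/2200) = -3*U/2200)
(-3077583 + 4290395)/(Z(Y(-19)) - 4542313) = (-3077583 + 4290395)/(-3*(-9 - 19)/2200 - 4542313) = 1212812/(-3/2200*(-28) - 4542313) = 1212812/(21/550 - 4542313) = 1212812/(-2498272129/550) = 1212812*(-550/2498272129) = -667046600/2498272129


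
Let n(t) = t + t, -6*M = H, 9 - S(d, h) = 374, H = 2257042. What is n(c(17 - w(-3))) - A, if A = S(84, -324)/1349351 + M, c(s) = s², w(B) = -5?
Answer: 1526689456270/4048053 ≈ 3.7714e+5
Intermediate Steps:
S(d, h) = -365 (S(d, h) = 9 - 1*374 = 9 - 374 = -365)
M = -1128521/3 (M = -⅙*2257042 = -1128521/3 ≈ -3.7617e+5)
A = -1522770940966/4048053 (A = -365/1349351 - 1128521/3 = -1522770940966/4048053 ≈ -3.7617e+5)
n(t) = 2*t
n(c(17 - w(-3))) - A = 2*(17 - 1*(-5))² - 1*(-1522770940966/4048053) = 2*(17 + 5)² + 1522770940966/4048053 = 2*22² + 1522770940966/4048053 = 2*484 + 1522770940966/4048053 = 968 + 1522770940966/4048053 = 1526689456270/4048053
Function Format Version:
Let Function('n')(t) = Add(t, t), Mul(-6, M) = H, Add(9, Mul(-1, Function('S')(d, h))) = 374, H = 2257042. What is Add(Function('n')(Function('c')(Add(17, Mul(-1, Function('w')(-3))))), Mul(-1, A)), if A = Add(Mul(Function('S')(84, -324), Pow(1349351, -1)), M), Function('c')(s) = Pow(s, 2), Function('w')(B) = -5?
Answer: Rational(1526689456270, 4048053) ≈ 3.7714e+5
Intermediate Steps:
Function('S')(d, h) = -365 (Function('S')(d, h) = Add(9, Mul(-1, 374)) = Add(9, -374) = -365)
M = Rational(-1128521, 3) (M = Mul(Rational(-1, 6), 2257042) = Rational(-1128521, 3) ≈ -3.7617e+5)
A = Rational(-1522770940966, 4048053) (A = Add(Mul(-365, Pow(1349351, -1)), Rational(-1128521, 3)) = Add(Mul(-365, Rational(1, 1349351)), Rational(-1128521, 3)) = Add(Rational(-365, 1349351), Rational(-1128521, 3)) = Rational(-1522770940966, 4048053) ≈ -3.7617e+5)
Function('n')(t) = Mul(2, t)
Add(Function('n')(Function('c')(Add(17, Mul(-1, Function('w')(-3))))), Mul(-1, A)) = Add(Mul(2, Pow(Add(17, Mul(-1, -5)), 2)), Mul(-1, Rational(-1522770940966, 4048053))) = Add(Mul(2, Pow(Add(17, 5), 2)), Rational(1522770940966, 4048053)) = Add(Mul(2, Pow(22, 2)), Rational(1522770940966, 4048053)) = Add(Mul(2, 484), Rational(1522770940966, 4048053)) = Add(968, Rational(1522770940966, 4048053)) = Rational(1526689456270, 4048053)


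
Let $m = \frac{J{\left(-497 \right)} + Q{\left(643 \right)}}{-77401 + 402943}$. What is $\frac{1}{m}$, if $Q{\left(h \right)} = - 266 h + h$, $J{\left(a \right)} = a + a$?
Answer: $- \frac{325542}{171389} \approx -1.8994$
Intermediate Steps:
$J{\left(a \right)} = 2 a$
$Q{\left(h \right)} = - 265 h$
$m = - \frac{171389}{325542}$ ($m = \frac{2 \left(-497\right) - 170395}{-77401 + 402943} = \frac{-994 - 170395}{325542} = \left(-171389\right) \frac{1}{325542} = - \frac{171389}{325542} \approx -0.52647$)
$\frac{1}{m} = \frac{1}{- \frac{171389}{325542}} = - \frac{325542}{171389}$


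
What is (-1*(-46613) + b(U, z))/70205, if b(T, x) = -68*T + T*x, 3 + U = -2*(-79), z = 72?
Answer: 47233/70205 ≈ 0.67279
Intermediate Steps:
U = 155 (U = -3 - 2*(-79) = -3 + 158 = 155)
(-1*(-46613) + b(U, z))/70205 = (-1*(-46613) + 155*(-68 + 72))/70205 = (46613 + 155*4)*(1/70205) = (46613 + 620)*(1/70205) = 47233*(1/70205) = 47233/70205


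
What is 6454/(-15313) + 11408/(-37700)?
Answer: -104501626/144325025 ≈ -0.72407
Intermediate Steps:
6454/(-15313) + 11408/(-37700) = 6454*(-1/15313) + 11408*(-1/37700) = -6454/15313 - 2852/9425 = -104501626/144325025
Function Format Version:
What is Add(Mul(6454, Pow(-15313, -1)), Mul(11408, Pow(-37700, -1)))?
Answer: Rational(-104501626, 144325025) ≈ -0.72407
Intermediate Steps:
Add(Mul(6454, Pow(-15313, -1)), Mul(11408, Pow(-37700, -1))) = Add(Mul(6454, Rational(-1, 15313)), Mul(11408, Rational(-1, 37700))) = Add(Rational(-6454, 15313), Rational(-2852, 9425)) = Rational(-104501626, 144325025)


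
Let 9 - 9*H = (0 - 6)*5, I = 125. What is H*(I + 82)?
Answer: 897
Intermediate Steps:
H = 13/3 (H = 1 - (0 - 6)*5/9 = 1 - (-2)*5/3 = 1 - 1/9*(-30) = 1 + 10/3 = 13/3 ≈ 4.3333)
H*(I + 82) = 13*(125 + 82)/3 = (13/3)*207 = 897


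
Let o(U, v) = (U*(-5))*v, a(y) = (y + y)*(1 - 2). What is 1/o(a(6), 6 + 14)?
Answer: 1/1200 ≈ 0.00083333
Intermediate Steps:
a(y) = -2*y (a(y) = (2*y)*(-1) = -2*y)
o(U, v) = -5*U*v (o(U, v) = (-5*U)*v = -5*U*v)
1/o(a(6), 6 + 14) = 1/(-5*(-2*6)*(6 + 14)) = 1/(-5*(-12)*20) = 1/1200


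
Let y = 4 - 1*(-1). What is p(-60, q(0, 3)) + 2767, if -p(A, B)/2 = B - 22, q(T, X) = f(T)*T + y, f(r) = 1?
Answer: 2801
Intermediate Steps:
y = 5 (y = 4 + 1 = 5)
q(T, X) = 5 + T (q(T, X) = 1*T + 5 = T + 5 = 5 + T)
p(A, B) = 44 - 2*B (p(A, B) = -2*(B - 22) = -2*(-22 + B) = 44 - 2*B)
p(-60, q(0, 3)) + 2767 = (44 - 2*(5 + 0)) + 2767 = (44 - 2*5) + 2767 = (44 - 10) + 2767 = 34 + 2767 = 2801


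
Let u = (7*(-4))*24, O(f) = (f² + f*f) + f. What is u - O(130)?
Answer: -34602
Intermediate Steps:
O(f) = f + 2*f² (O(f) = (f² + f²) + f = 2*f² + f = f + 2*f²)
u = -672 (u = -28*24 = -672)
u - O(130) = -672 - 130*(1 + 2*130) = -672 - 130*(1 + 260) = -672 - 130*261 = -672 - 1*33930 = -672 - 33930 = -34602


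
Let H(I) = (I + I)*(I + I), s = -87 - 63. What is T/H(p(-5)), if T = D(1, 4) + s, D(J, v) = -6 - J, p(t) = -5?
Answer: -157/100 ≈ -1.5700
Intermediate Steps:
s = -150
H(I) = 4*I² (H(I) = (2*I)*(2*I) = 4*I²)
T = -157 (T = (-6 - 1*1) - 150 = (-6 - 1) - 150 = -7 - 150 = -157)
T/H(p(-5)) = -157/(4*(-5)²) = -157/(4*25) = -157/100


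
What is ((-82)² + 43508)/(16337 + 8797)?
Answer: 8372/4189 ≈ 1.9986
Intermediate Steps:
((-82)² + 43508)/(16337 + 8797) = (6724 + 43508)/25134 = 50232*(1/25134) = 8372/4189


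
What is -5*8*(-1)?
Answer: 40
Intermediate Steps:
-5*8*(-1) = -40*(-1) = -1*(-40) = 40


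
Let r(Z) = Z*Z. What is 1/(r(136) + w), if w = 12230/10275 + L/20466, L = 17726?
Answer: 7009605/129664068541 ≈ 5.4060e-5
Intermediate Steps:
w = 14414461/7009605 (w = 12230/10275 + 17726/20466 = 12230*(1/10275) + 17726*(1/20466) = 2446/2055 + 8863/10233 = 14414461/7009605 ≈ 2.0564)
r(Z) = Z²
1/(r(136) + w) = 1/(136² + 14414461/7009605) = 1/(18496 + 14414461/7009605) = 1/(129664068541/7009605) = 7009605/129664068541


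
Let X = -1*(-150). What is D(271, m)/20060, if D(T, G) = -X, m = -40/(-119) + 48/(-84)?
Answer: -15/2006 ≈ -0.0074776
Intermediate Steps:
X = 150
m = -4/17 (m = -40*(-1/119) + 48*(-1/84) = 40/119 - 4/7 = -4/17 ≈ -0.23529)
D(T, G) = -150 (D(T, G) = -1*150 = -150)
D(271, m)/20060 = -150/20060 = -150*1/20060 = -15/2006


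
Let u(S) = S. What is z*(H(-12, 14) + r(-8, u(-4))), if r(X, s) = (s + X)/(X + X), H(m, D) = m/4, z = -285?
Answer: 2565/4 ≈ 641.25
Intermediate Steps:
H(m, D) = m/4 (H(m, D) = m*(1/4) = m/4)
r(X, s) = (X + s)/(2*X) (r(X, s) = (X + s)/((2*X)) = (X + s)*(1/(2*X)) = (X + s)/(2*X))
z*(H(-12, 14) + r(-8, u(-4))) = -285*((1/4)*(-12) + (1/2)*(-8 - 4)/(-8)) = -285*(-3 + (1/2)*(-1/8)*(-12)) = -285*(-3 + 3/4) = -285*(-9/4) = 2565/4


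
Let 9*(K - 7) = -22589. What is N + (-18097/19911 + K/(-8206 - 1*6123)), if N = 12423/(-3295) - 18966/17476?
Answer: -19678463596429019/3520461741891210 ≈ -5.5897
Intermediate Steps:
K = -22526/9 (K = 7 + (⅑)*(-22589) = 7 - 22589/9 = -22526/9 ≈ -2502.9)
N = -139798659/28791710 (N = 12423*(-1/3295) - 18966*1/17476 = -12423/3295 - 9483/8738 = -139798659/28791710 ≈ -4.8555)
N + (-18097/19911 + K/(-8206 - 1*6123)) = -139798659/28791710 + (-18097/19911 - 22526/(9*(-8206 - 1*6123))) = -139798659/28791710 + (-18097*1/19911 - 22526/(9*(-8206 - 6123))) = -139798659/28791710 + (-18097/19911 - 22526/9/(-14329)) = -139798659/28791710 + (-18097/19911 - 22526/9*(-1/14329)) = -139798659/28791710 + (-18097/19911 + 3218/18423) = -139798659/28791710 - 89775811/122273451 = -19678463596429019/3520461741891210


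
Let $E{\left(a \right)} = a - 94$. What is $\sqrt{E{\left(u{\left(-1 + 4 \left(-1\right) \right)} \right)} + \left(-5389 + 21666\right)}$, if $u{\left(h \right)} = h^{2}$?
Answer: $4 \sqrt{1013} \approx 127.31$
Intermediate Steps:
$E{\left(a \right)} = -94 + a$ ($E{\left(a \right)} = a - 94 = -94 + a$)
$\sqrt{E{\left(u{\left(-1 + 4 \left(-1\right) \right)} \right)} + \left(-5389 + 21666\right)} = \sqrt{\left(-94 + \left(-1 + 4 \left(-1\right)\right)^{2}\right) + \left(-5389 + 21666\right)} = \sqrt{\left(-94 + \left(-1 - 4\right)^{2}\right) + 16277} = \sqrt{\left(-94 + \left(-5\right)^{2}\right) + 16277} = \sqrt{\left(-94 + 25\right) + 16277} = \sqrt{-69 + 16277} = \sqrt{16208} = 4 \sqrt{1013}$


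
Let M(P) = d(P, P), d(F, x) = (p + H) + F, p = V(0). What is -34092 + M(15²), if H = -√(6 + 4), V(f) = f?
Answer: -33867 - √10 ≈ -33870.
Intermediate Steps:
H = -√10 ≈ -3.1623
p = 0
d(F, x) = F - √10 (d(F, x) = (0 - √10) + F = -√10 + F = F - √10)
M(P) = P - √10
-34092 + M(15²) = -34092 + (15² - √10) = -34092 + (225 - √10) = -33867 - √10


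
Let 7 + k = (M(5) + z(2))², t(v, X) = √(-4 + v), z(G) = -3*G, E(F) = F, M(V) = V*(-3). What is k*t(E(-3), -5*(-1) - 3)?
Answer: 434*I*√7 ≈ 1148.3*I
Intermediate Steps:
M(V) = -3*V
k = 434 (k = -7 + (-3*5 - 3*2)² = -7 + (-15 - 6)² = -7 + (-21)² = -7 + 441 = 434)
k*t(E(-3), -5*(-1) - 3) = 434*√(-4 - 3) = 434*√(-7) = 434*(I*√7) = 434*I*√7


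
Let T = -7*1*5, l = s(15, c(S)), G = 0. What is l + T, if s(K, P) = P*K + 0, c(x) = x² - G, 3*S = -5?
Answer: 20/3 ≈ 6.6667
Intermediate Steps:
S = -5/3 (S = (⅓)*(-5) = -5/3 ≈ -1.6667)
c(x) = x² (c(x) = x² - 1*0 = x² + 0 = x²)
s(K, P) = K*P (s(K, P) = K*P + 0 = K*P)
l = 125/3 (l = 15*(-5/3)² = 15*(25/9) = 125/3 ≈ 41.667)
T = -35 (T = -7*5 = -35)
l + T = 125/3 - 35 = 20/3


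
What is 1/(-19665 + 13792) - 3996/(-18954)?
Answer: 434251/2061423 ≈ 0.21066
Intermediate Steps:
1/(-19665 + 13792) - 3996/(-18954) = 1/(-5873) - 3996*(-1/18954) = -1/5873 + 74/351 = 434251/2061423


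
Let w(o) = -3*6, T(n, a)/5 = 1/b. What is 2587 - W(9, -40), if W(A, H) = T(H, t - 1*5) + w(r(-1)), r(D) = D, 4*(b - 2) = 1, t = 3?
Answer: 23425/9 ≈ 2602.8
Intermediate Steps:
b = 9/4 (b = 2 + (¼)*1 = 2 + ¼ = 9/4 ≈ 2.2500)
T(n, a) = 20/9 (T(n, a) = 5/(9/4) = 5*(4/9) = 20/9)
w(o) = -18
W(A, H) = -142/9 (W(A, H) = 20/9 - 18 = -142/9)
2587 - W(9, -40) = 2587 - 1*(-142/9) = 2587 + 142/9 = 23425/9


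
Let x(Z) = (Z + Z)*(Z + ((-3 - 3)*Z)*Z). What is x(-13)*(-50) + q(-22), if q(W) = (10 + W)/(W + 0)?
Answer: -14686094/11 ≈ -1.3351e+6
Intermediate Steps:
q(W) = (10 + W)/W
x(Z) = 2*Z*(Z - 6*Z**2) (x(Z) = (2*Z)*(Z + (-6*Z)*Z) = (2*Z)*(Z - 6*Z**2) = 2*Z*(Z - 6*Z**2))
x(-13)*(-50) + q(-22) = ((-13)**2*(2 - 12*(-13)))*(-50) + (10 - 22)/(-22) = (169*(2 + 156))*(-50) - 1/22*(-12) = (169*158)*(-50) + 6/11 = 26702*(-50) + 6/11 = -1335100 + 6/11 = -14686094/11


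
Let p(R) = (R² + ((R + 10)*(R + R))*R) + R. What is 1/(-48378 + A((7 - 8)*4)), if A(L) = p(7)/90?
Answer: -15/725383 ≈ -2.0679e-5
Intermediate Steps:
p(R) = R + R² + 2*R²*(10 + R) (p(R) = (R² + ((10 + R)*(2*R))*R) + R = (R² + (2*R*(10 + R))*R) + R = (R² + 2*R²*(10 + R)) + R = R + R² + 2*R²*(10 + R))
A(L) = 287/15 (A(L) = (7*(1 + 2*7² + 21*7))/90 = (7*(1 + 2*49 + 147))*(1/90) = (7*(1 + 98 + 147))*(1/90) = (7*246)*(1/90) = 1722*(1/90) = 287/15)
1/(-48378 + A((7 - 8)*4)) = 1/(-48378 + 287/15) = 1/(-725383/15) = -15/725383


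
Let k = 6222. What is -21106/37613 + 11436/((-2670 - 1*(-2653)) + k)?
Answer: 299179538/233388665 ≈ 1.2819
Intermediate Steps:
-21106/37613 + 11436/((-2670 - 1*(-2653)) + k) = -21106/37613 + 11436/((-2670 - 1*(-2653)) + 6222) = -21106*1/37613 + 11436/((-2670 + 2653) + 6222) = -21106/37613 + 11436/(-17 + 6222) = -21106/37613 + 11436/6205 = 299179538/233388665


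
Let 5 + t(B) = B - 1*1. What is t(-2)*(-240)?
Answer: 1920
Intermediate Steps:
t(B) = -6 + B (t(B) = -5 + (B - 1*1) = -5 + (B - 1) = -5 + (-1 + B) = -6 + B)
t(-2)*(-240) = (-6 - 2)*(-240) = -8*(-240) = 1920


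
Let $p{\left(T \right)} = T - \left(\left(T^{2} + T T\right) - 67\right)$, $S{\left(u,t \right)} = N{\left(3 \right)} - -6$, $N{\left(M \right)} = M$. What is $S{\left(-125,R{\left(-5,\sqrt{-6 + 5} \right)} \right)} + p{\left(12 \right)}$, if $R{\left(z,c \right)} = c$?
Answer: $-200$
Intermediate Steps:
$S{\left(u,t \right)} = 9$ ($S{\left(u,t \right)} = 3 - -6 = 3 + 6 = 9$)
$p{\left(T \right)} = 67 + T - 2 T^{2}$ ($p{\left(T \right)} = T - \left(\left(T^{2} + T^{2}\right) - 67\right) = T - \left(2 T^{2} - 67\right) = T - \left(-67 + 2 T^{2}\right) = 67 + T - 2 T^{2}$)
$S{\left(-125,R{\left(-5,\sqrt{-6 + 5} \right)} \right)} + p{\left(12 \right)} = 9 + \left(67 + 12 - 2 \cdot 12^{2}\right) = 9 + \left(67 + 12 - 288\right) = 9 - 209 = -200$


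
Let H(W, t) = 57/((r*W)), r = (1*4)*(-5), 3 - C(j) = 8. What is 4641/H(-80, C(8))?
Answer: 2475200/19 ≈ 1.3027e+5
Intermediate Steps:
C(j) = -5 (C(j) = 3 - 1*8 = 3 - 8 = -5)
r = -20 (r = 4*(-5) = -20)
H(W, t) = -57/(20*W) (H(W, t) = 57/((-20*W)) = 57*(-1/(20*W)) = -57/(20*W))
4641/H(-80, C(8)) = 4641/((-57/20/(-80))) = 4641/((-57/20*(-1/80))) = 4641/(57/1600) = 4641*(1600/57) = 2475200/19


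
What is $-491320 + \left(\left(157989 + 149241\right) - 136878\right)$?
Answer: $-320968$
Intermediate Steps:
$-491320 + \left(\left(157989 + 149241\right) - 136878\right) = -491320 + \left(307230 - 136878\right) = -491320 + 170352 = -320968$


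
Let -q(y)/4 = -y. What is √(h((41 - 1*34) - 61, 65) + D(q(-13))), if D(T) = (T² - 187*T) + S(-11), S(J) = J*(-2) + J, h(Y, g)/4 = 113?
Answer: √12891 ≈ 113.54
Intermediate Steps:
h(Y, g) = 452 (h(Y, g) = 4*113 = 452)
q(y) = 4*y (q(y) = -(-4)*y = 4*y)
S(J) = -J (S(J) = -2*J + J = -J)
D(T) = 11 + T² - 187*T (D(T) = (T² - 187*T) - 1*(-11) = (T² - 187*T) + 11 = 11 + T² - 187*T)
√(h((41 - 1*34) - 61, 65) + D(q(-13))) = √(452 + (11 + (4*(-13))² - 748*(-13))) = √(452 + (11 + (-52)² - 187*(-52))) = √(452 + (11 + 2704 + 9724)) = √(452 + 12439) = √12891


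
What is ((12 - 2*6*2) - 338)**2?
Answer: 122500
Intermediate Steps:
((12 - 2*6*2) - 338)**2 = ((12 - 12*2) - 338)**2 = ((12 - 24) - 338)**2 = (-12 - 338)**2 = (-350)**2 = 122500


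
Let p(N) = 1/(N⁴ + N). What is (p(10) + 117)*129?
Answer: 151081059/10010 ≈ 15093.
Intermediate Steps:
p(N) = 1/(N + N⁴)
(p(10) + 117)*129 = (1/(10 + 10⁴) + 117)*129 = (1/(10 + 10000) + 117)*129 = (1/10010 + 117)*129 = (1171171/10010)*129 = 151081059/10010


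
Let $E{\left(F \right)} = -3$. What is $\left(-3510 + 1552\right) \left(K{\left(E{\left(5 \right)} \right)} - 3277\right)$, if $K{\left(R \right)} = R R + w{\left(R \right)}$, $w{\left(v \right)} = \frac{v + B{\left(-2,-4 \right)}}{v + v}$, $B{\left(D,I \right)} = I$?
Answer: $\frac{19189379}{3} \approx 6.3965 \cdot 10^{6}$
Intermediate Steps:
$w{\left(v \right)} = \frac{-4 + v}{2 v}$ ($w{\left(v \right)} = \frac{v - 4}{v + v} = \frac{-4 + v}{2 v}$)
$K{\left(R \right)} = R^{2} + \frac{-4 + R}{2 R}$ ($K{\left(R \right)} = R R + \frac{-4 + R}{2 R} = R^{2} + \frac{-4 + R}{2 R}$)
$\left(-3510 + 1552\right) \left(K{\left(E{\left(5 \right)} \right)} - 3277\right) = \left(-3510 + 1552\right) \left(\frac{-2 + \left(-3\right)^{3} + \frac{1}{2} \left(-3\right)}{-3} - 3277\right) = - 1958 \left(- \frac{-2 - 27 - \frac{3}{2}}{3} - 3277\right) = - 1958 \left(\left(- \frac{1}{3}\right) \left(- \frac{61}{2}\right) - 3277\right) = - 1958 \left(\frac{61}{6} - 3277\right) = \left(-1958\right) \left(- \frac{19601}{6}\right) = \frac{19189379}{3}$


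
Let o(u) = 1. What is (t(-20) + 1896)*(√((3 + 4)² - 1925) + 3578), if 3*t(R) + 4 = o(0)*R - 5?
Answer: 20247902/3 + 11318*I*√469/3 ≈ 6.7493e+6 + 81702.0*I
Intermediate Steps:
t(R) = -3 + R/3 (t(R) = -4/3 + (1*R - 5)/3 = -4/3 + (R - 5)/3 = -4/3 + (-5 + R)/3 = -4/3 + (-5/3 + R/3) = -3 + R/3)
(t(-20) + 1896)*(√((3 + 4)² - 1925) + 3578) = ((-3 + (⅓)*(-20)) + 1896)*(√((3 + 4)² - 1925) + 3578) = ((-3 - 20/3) + 1896)*(√(7² - 1925) + 3578) = (-29/3 + 1896)*(√(49 - 1925) + 3578) = 5659*(√(-1876) + 3578)/3 = 5659*(2*I*√469 + 3578)/3 = 5659*(3578 + 2*I*√469)/3 = 20247902/3 + 11318*I*√469/3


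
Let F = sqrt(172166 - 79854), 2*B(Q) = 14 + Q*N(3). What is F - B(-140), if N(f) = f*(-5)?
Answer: -1057 + 2*sqrt(23078) ≈ -753.17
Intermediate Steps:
N(f) = -5*f
B(Q) = 7 - 15*Q/2 (B(Q) = (14 + Q*(-5*3))/2 = (14 + Q*(-15))/2 = (14 - 15*Q)/2 = 7 - 15*Q/2)
F = 2*sqrt(23078) (F = sqrt(92312) = 2*sqrt(23078) ≈ 303.83)
F - B(-140) = 2*sqrt(23078) - (7 - 15/2*(-140)) = 2*sqrt(23078) - (7 + 1050) = 2*sqrt(23078) - 1*1057 = 2*sqrt(23078) - 1057 = -1057 + 2*sqrt(23078)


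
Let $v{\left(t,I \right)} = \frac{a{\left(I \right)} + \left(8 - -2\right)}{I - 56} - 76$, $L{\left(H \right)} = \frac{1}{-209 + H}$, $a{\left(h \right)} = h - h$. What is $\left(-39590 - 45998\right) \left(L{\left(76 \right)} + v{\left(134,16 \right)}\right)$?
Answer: $\frac{868054893}{133} \approx 6.5267 \cdot 10^{6}$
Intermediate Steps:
$a{\left(h \right)} = 0$
$v{\left(t,I \right)} = -76 + \frac{10}{-56 + I}$ ($v{\left(t,I \right)} = \frac{0 + \left(8 - -2\right)}{I - 56} - 76 = \frac{0 + \left(8 + 2\right)}{-56 + I} - 76 = \frac{0 + 10}{-56 + I} - 76 = \frac{10}{-56 + I} - 76 = -76 + \frac{10}{-56 + I}$)
$\left(-39590 - 45998\right) \left(L{\left(76 \right)} + v{\left(134,16 \right)}\right) = \left(-39590 - 45998\right) \left(\frac{1}{-209 + 76} + \frac{2 \left(2133 - 608\right)}{-56 + 16}\right) = - 85588 \left(\frac{1}{-133} + \frac{2 \left(2133 - 608\right)}{-40}\right) = - 85588 \left(- \frac{1}{133} + 2 \left(- \frac{1}{40}\right) 1525\right) = - 85588 \left(- \frac{1}{133} - \frac{305}{4}\right) = \left(-85588\right) \left(- \frac{40569}{532}\right) = \frac{868054893}{133}$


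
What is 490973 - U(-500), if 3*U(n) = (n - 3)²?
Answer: 1219910/3 ≈ 4.0664e+5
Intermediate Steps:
U(n) = (-3 + n)²/3 (U(n) = (n - 3)²/3 = (-3 + n)²/3)
490973 - U(-500) = 490973 - (-3 - 500)²/3 = 490973 - (-503)²/3 = 490973 - 253009/3 = 1219910/3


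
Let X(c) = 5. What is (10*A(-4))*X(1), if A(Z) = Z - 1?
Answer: -250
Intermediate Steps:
A(Z) = -1 + Z
(10*A(-4))*X(1) = (10*(-1 - 4))*5 = (10*(-5))*5 = -50*5 = -250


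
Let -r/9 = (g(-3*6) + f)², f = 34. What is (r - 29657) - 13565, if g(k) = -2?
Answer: -52438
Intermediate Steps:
r = -9216 (r = -9*(-2 + 34)² = -9*32² = -9*1024 = -9216)
(r - 29657) - 13565 = (-9216 - 29657) - 13565 = -38873 - 13565 = -52438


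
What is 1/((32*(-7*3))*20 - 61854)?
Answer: -1/75294 ≈ -1.3281e-5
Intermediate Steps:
1/((32*(-7*3))*20 - 61854) = 1/((32*(-21))*20 - 61854) = 1/(-672*20 - 61854) = 1/(-13440 - 61854) = 1/(-75294) = -1/75294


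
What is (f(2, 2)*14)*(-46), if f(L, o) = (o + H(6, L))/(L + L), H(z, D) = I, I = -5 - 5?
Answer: 1288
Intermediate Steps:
I = -10
H(z, D) = -10
f(L, o) = (-10 + o)/(2*L) (f(L, o) = (o - 10)/(L + L) = (-10 + o)/((2*L)) = (-10 + o)*(1/(2*L)) = (-10 + o)/(2*L))
(f(2, 2)*14)*(-46) = (((1/2)*(-10 + 2)/2)*14)*(-46) = (((1/2)*(1/2)*(-8))*14)*(-46) = -2*14*(-46) = -28*(-46) = 1288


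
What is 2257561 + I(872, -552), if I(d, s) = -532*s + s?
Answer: 2550673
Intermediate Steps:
I(d, s) = -531*s
2257561 + I(872, -552) = 2257561 - 531*(-552) = 2257561 + 293112 = 2550673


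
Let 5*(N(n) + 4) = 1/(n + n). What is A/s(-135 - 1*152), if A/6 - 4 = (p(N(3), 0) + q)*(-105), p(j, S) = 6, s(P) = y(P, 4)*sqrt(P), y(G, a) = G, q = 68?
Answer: -46596*I*sqrt(287)/82369 ≈ -9.5835*I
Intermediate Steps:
s(P) = P**(3/2) (s(P) = P*sqrt(P) = P**(3/2))
N(n) = -4 + 1/(10*n) (N(n) = -4 + 1/(5*(n + n)) = -4 + 1/(5*((2*n))) = -4 + (1/(2*n))/5 = -4 + 1/(10*n))
A = -46596 (A = 24 + 6*((6 + 68)*(-105)) = 24 + 6*(74*(-105)) = 24 + 6*(-7770) = 24 - 46620 = -46596)
A/s(-135 - 1*152) = -46596/(-135 - 1*152)**(3/2) = -46596/(-135 - 152)**(3/2) = -46596*I*sqrt(287)/82369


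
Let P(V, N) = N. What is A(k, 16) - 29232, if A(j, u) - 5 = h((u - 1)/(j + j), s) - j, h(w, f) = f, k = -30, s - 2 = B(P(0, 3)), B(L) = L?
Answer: -29192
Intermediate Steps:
s = 5 (s = 2 + 3 = 5)
A(j, u) = 10 - j (A(j, u) = 5 + (5 - j) = 10 - j)
A(k, 16) - 29232 = (10 - 1*(-30)) - 29232 = (10 + 30) - 29232 = 40 - 29232 = -29192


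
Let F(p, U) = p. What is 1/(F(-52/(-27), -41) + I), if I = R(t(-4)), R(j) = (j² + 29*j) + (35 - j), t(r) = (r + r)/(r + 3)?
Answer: 27/8773 ≈ 0.0030776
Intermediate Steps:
t(r) = 2*r/(3 + r) (t(r) = (2*r)/(3 + r) = 2*r/(3 + r))
R(j) = 35 + j² + 28*j
I = 323 (I = 35 + (2*(-4)/(3 - 4))² + 28*(2*(-4)/(3 - 4)) = 35 + (2*(-4)/(-1))² + 28*(2*(-4)/(-1)) = 35 + (2*(-4)*(-1))² + 28*(2*(-4)*(-1)) = 35 + 8² + 28*8 = 35 + 64 + 224 = 323)
1/(F(-52/(-27), -41) + I) = 1/(-52/(-27) + 323) = 1/(-52*(-1/27) + 323) = 1/(52/27 + 323) = 1/(8773/27) = 27/8773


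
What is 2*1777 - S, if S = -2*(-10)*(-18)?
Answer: 3914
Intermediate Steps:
S = -360 (S = 20*(-18) = -360)
2*1777 - S = 2*1777 - 1*(-360) = 3554 + 360 = 3914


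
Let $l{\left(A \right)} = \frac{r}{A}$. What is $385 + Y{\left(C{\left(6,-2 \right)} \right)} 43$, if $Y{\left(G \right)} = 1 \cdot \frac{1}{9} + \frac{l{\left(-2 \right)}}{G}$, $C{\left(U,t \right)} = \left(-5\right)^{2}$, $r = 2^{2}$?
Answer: $\frac{86926}{225} \approx 386.34$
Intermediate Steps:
$r = 4$
$l{\left(A \right)} = \frac{4}{A}$
$C{\left(U,t \right)} = 25$
$Y{\left(G \right)} = \frac{1}{9} - \frac{2}{G}$ ($Y{\left(G \right)} = 1 \cdot \frac{1}{9} + \frac{4 \frac{1}{-2}}{G} = 1 \cdot \frac{1}{9} + \frac{4 \left(- \frac{1}{2}\right)}{G} = \frac{1}{9} - \frac{2}{G}$)
$385 + Y{\left(C{\left(6,-2 \right)} \right)} 43 = 385 + \frac{-18 + 25}{9 \cdot 25} \cdot 43 = 385 + \frac{1}{9} \cdot \frac{1}{25} \cdot 7 \cdot 43 = 385 + \frac{7}{225} \cdot 43 = 385 + \frac{301}{225} = \frac{86926}{225}$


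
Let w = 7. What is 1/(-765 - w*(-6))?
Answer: -1/723 ≈ -0.0013831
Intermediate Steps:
1/(-765 - w*(-6)) = 1/(-765 - 1*7*(-6)) = 1/(-765 - 7*(-6)) = 1/(-765 + 42) = 1/(-723) = -1/723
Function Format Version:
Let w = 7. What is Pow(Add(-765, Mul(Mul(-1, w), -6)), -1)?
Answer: Rational(-1, 723) ≈ -0.0013831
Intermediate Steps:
Pow(Add(-765, Mul(Mul(-1, w), -6)), -1) = Pow(Add(-765, Mul(Mul(-1, 7), -6)), -1) = Pow(Add(-765, Mul(-7, -6)), -1) = Pow(Add(-765, 42), -1) = Pow(-723, -1) = Rational(-1, 723)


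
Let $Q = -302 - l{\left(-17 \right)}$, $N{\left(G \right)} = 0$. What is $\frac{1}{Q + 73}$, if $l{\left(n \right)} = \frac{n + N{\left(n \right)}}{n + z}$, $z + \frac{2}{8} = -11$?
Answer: $- \frac{113}{25945} \approx -0.0043554$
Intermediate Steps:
$z = - \frac{45}{4}$ ($z = - \frac{1}{4} - 11 = - \frac{45}{4} \approx -11.25$)
$l{\left(n \right)} = \frac{n}{- \frac{45}{4} + n}$ ($l{\left(n \right)} = \frac{n + 0}{n - \frac{45}{4}} = \frac{n}{- \frac{45}{4} + n}$)
$Q = - \frac{34194}{113}$ ($Q = -302 - 4 \left(-17\right) \frac{1}{-45 + 4 \left(-17\right)} = -302 - 4 \left(-17\right) \frac{1}{-45 - 68} = -302 - 4 \left(-17\right) \frac{1}{-113} = -302 - 4 \left(-17\right) \left(- \frac{1}{113}\right) = -302 - \frac{68}{113} = - \frac{34194}{113} \approx -302.6$)
$\frac{1}{Q + 73} = \frac{1}{- \frac{34194}{113} + 73} = \frac{1}{- \frac{25945}{113}} = - \frac{113}{25945}$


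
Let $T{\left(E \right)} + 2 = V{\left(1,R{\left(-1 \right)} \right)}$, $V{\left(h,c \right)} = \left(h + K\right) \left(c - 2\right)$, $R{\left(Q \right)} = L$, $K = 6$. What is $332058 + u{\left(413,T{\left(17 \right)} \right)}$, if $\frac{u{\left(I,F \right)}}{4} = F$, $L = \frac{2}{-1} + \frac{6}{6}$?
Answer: $331966$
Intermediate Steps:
$L = -1$ ($L = 2 \left(-1\right) + 6 \cdot \frac{1}{6} = -2 + 1 = -1$)
$R{\left(Q \right)} = -1$
$V{\left(h,c \right)} = \left(-2 + c\right) \left(6 + h\right)$ ($V{\left(h,c \right)} = \left(h + 6\right) \left(c - 2\right) = \left(6 + h\right) \left(-2 + c\right) = \left(-2 + c\right) \left(6 + h\right)$)
$T{\left(E \right)} = -23$ ($T{\left(E \right)} = -2 - 21 = -23$)
$u{\left(I,F \right)} = 4 F$
$332058 + u{\left(413,T{\left(17 \right)} \right)} = 332058 + 4 \left(-23\right) = 332058 - 92 = 331966$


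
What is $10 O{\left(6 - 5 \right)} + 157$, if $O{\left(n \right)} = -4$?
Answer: $117$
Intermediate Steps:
$10 O{\left(6 - 5 \right)} + 157 = 10 \left(-4\right) + 157 = -40 + 157 = 117$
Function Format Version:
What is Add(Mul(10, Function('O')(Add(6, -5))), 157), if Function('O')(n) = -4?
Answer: 117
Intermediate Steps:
Add(Mul(10, Function('O')(Add(6, -5))), 157) = Add(Mul(10, -4), 157) = Add(-40, 157) = 117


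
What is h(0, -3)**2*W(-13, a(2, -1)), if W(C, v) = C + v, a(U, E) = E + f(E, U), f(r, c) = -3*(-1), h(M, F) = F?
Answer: -99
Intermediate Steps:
f(r, c) = 3
a(U, E) = 3 + E (a(U, E) = E + 3 = 3 + E)
h(0, -3)**2*W(-13, a(2, -1)) = (-3)**2*(-13 + (3 - 1)) = 9*(-13 + 2) = 9*(-11) = -99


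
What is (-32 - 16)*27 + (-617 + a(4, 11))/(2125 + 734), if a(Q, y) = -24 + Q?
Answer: -3705901/2859 ≈ -1296.2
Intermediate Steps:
(-32 - 16)*27 + (-617 + a(4, 11))/(2125 + 734) = (-32 - 16)*27 + (-617 + (-24 + 4))/(2125 + 734) = -48*27 + (-617 - 20)/2859 = -1296 - 637*1/2859 = -1296 - 637/2859 = -3705901/2859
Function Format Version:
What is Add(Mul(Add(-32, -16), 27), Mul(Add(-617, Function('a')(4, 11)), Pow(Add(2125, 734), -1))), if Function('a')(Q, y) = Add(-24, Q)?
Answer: Rational(-3705901, 2859) ≈ -1296.2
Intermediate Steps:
Add(Mul(Add(-32, -16), 27), Mul(Add(-617, Function('a')(4, 11)), Pow(Add(2125, 734), -1))) = Add(Mul(Add(-32, -16), 27), Mul(Add(-617, Add(-24, 4)), Pow(Add(2125, 734), -1))) = Add(Mul(-48, 27), Mul(Add(-617, -20), Pow(2859, -1))) = Add(-1296, Mul(-637, Rational(1, 2859))) = Add(-1296, Rational(-637, 2859)) = Rational(-3705901, 2859)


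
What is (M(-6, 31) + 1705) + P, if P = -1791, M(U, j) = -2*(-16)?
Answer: -54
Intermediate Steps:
M(U, j) = 32
(M(-6, 31) + 1705) + P = (32 + 1705) - 1791 = 1737 - 1791 = -54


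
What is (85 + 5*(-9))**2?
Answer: 1600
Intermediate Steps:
(85 + 5*(-9))**2 = (85 - 45)**2 = 40**2 = 1600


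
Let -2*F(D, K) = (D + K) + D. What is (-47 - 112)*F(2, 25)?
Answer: 4611/2 ≈ 2305.5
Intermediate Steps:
F(D, K) = -D - K/2 (F(D, K) = -((D + K) + D)/2 = -(K + 2*D)/2 = -D - K/2)
(-47 - 112)*F(2, 25) = (-47 - 112)*(-1*2 - ½*25) = -159*(-2 - 25/2) = -159*(-29/2) = 4611/2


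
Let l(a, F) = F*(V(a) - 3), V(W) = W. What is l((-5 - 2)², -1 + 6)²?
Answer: 52900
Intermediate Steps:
l(a, F) = F*(-3 + a) (l(a, F) = F*(a - 3) = F*(-3 + a))
l((-5 - 2)², -1 + 6)² = ((-1 + 6)*(-3 + (-5 - 2)²))² = (5*(-3 + (-7)²))² = (5*(-3 + 49))² = (5*46)² = 230² = 52900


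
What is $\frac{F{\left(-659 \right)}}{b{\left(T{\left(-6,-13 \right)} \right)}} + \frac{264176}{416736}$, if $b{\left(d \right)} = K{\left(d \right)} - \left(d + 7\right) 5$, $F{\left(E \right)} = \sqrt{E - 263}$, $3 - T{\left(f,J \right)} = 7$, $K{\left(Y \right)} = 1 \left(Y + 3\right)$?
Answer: $\frac{16511}{26046} - \frac{i \sqrt{922}}{16} \approx 0.63392 - 1.8978 i$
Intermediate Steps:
$K{\left(Y \right)} = 3 + Y$ ($K{\left(Y \right)} = 1 \left(3 + Y\right) = 3 + Y$)
$T{\left(f,J \right)} = -4$ ($T{\left(f,J \right)} = 3 - 7 = -4$)
$F{\left(E \right)} = \sqrt{-263 + E}$
$b{\left(d \right)} = -32 - 4 d$ ($b{\left(d \right)} = \left(3 + d\right) - \left(d + 7\right) 5 = \left(3 + d\right) - \left(7 + d\right) 5 = \left(3 + d\right) - \left(35 + 5 d\right) = -32 - 4 d$)
$\frac{F{\left(-659 \right)}}{b{\left(T{\left(-6,-13 \right)} \right)}} + \frac{264176}{416736} = \frac{\sqrt{-263 - 659}}{-32 - -16} + \frac{264176}{416736} = \frac{\sqrt{-922}}{-32 + 16} + 264176 \cdot \frac{1}{416736} = \frac{i \sqrt{922}}{-16} + \frac{16511}{26046} = i \sqrt{922} \left(- \frac{1}{16}\right) + \frac{16511}{26046} = - \frac{i \sqrt{922}}{16} + \frac{16511}{26046} = \frac{16511}{26046} - \frac{i \sqrt{922}}{16}$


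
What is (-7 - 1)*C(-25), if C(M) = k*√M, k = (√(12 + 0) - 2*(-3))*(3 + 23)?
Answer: 2080*I*(-3 - √3) ≈ -9842.7*I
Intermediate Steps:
k = 156 + 52*√3 (k = (√12 + 6)*26 = (2*√3 + 6)*26 = (6 + 2*√3)*26 = 156 + 52*√3 ≈ 246.07)
C(M) = √M*(156 + 52*√3) (C(M) = (156 + 52*√3)*√M = √M*(156 + 52*√3))
(-7 - 1)*C(-25) = (-7 - 1)*(52*√(-25)*(3 + √3)) = -416*5*I*(3 + √3) = -2080*I*(3 + √3)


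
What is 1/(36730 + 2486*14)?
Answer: 1/71534 ≈ 1.3979e-5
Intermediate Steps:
1/(36730 + 2486*14) = 1/(36730 + 34804) = 1/71534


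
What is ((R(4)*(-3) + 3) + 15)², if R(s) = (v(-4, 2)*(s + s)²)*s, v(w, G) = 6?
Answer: 21068100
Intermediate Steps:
R(s) = 24*s³ (R(s) = (6*(s + s)²)*s = (6*(2*s)²)*s = (6*(4*s²))*s = (24*s²)*s = 24*s³)
((R(4)*(-3) + 3) + 15)² = (((24*4³)*(-3) + 3) + 15)² = (((24*64)*(-3) + 3) + 15)² = ((1536*(-3) + 3) + 15)² = ((-4608 + 3) + 15)² = (-4605 + 15)² = (-4590)² = 21068100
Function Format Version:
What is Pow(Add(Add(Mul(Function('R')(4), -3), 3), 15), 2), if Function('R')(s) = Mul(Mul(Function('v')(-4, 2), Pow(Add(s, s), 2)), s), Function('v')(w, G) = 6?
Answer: 21068100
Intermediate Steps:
Function('R')(s) = Mul(24, Pow(s, 3)) (Function('R')(s) = Mul(Mul(6, Pow(Add(s, s), 2)), s) = Mul(Mul(6, Pow(Mul(2, s), 2)), s) = Mul(Mul(6, Mul(4, Pow(s, 2))), s) = Mul(Mul(24, Pow(s, 2)), s) = Mul(24, Pow(s, 3)))
Pow(Add(Add(Mul(Function('R')(4), -3), 3), 15), 2) = Pow(Add(Add(Mul(Mul(24, Pow(4, 3)), -3), 3), 15), 2) = Pow(Add(Add(Mul(Mul(24, 64), -3), 3), 15), 2) = Pow(Add(Add(Mul(1536, -3), 3), 15), 2) = Pow(Add(Add(-4608, 3), 15), 2) = Pow(Add(-4605, 15), 2) = Pow(-4590, 2) = 21068100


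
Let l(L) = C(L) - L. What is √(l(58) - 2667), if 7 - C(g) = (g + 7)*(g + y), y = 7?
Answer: I*√6943 ≈ 83.325*I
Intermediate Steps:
C(g) = 7 - (7 + g)² (C(g) = 7 - (g + 7)*(g + 7) = 7 - (7 + g)*(7 + g) = 7 - (7 + g)²)
l(L) = -42 - L² - 15*L (l(L) = (-42 - L² - 14*L) - L = -42 - L² - 15*L)
√(l(58) - 2667) = √((-42 - 1*58² - 15*58) - 2667) = √((-42 - 1*3364 - 870) - 2667) = √((-42 - 3364 - 870) - 2667) = √(-4276 - 2667) = √(-6943) = I*√6943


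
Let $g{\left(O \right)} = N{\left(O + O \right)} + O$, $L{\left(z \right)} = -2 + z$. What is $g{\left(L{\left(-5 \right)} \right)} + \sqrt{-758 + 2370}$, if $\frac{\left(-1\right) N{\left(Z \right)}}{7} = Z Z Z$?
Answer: $19201 + 2 \sqrt{403} \approx 19241.0$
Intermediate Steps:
$N{\left(Z \right)} = - 7 Z^{3}$ ($N{\left(Z \right)} = - 7 Z Z Z = - 7 Z^{2} Z = - 7 Z^{3}$)
$g{\left(O \right)} = O - 56 O^{3}$ ($g{\left(O \right)} = - 7 \left(O + O\right)^{3} + O = - 7 \left(2 O\right)^{3} + O = - 7 \cdot 8 O^{3} + O = - 56 O^{3} + O = O - 56 O^{3}$)
$g{\left(L{\left(-5 \right)} \right)} + \sqrt{-758 + 2370} = \left(\left(-2 - 5\right) - 56 \left(-2 - 5\right)^{3}\right) + \sqrt{-758 + 2370} = \left(-7 - 56 \left(-7\right)^{3}\right) + \sqrt{1612} = \left(-7 - -19208\right) + 2 \sqrt{403} = \left(-7 + 19208\right) + 2 \sqrt{403} = 19201 + 2 \sqrt{403}$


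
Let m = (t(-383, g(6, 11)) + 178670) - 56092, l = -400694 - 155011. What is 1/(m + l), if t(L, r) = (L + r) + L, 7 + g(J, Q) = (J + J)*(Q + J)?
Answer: -1/433696 ≈ -2.3058e-6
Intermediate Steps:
g(J, Q) = -7 + 2*J*(J + Q) (g(J, Q) = -7 + (J + J)*(Q + J) = -7 + (2*J)*(J + Q) = -7 + 2*J*(J + Q))
t(L, r) = r + 2*L
l = -555705
m = 122009 (m = (((-7 + 2*6² + 2*6*11) + 2*(-383)) + 178670) - 56092 = (((-7 + 2*36 + 132) - 766) + 178670) - 56092 = (((-7 + 72 + 132) - 766) + 178670) - 56092 = ((197 - 766) + 178670) - 56092 = (-569 + 178670) - 56092 = 178101 - 56092 = 122009)
1/(m + l) = 1/(122009 - 555705) = 1/(-433696) = -1/433696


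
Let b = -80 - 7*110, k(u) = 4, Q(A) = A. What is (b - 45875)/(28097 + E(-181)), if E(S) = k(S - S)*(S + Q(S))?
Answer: -2225/1269 ≈ -1.7533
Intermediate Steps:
b = -850 (b = -80 - 770 = -850)
E(S) = 8*S (E(S) = 4*(S + S) = 4*(2*S) = 8*S)
(b - 45875)/(28097 + E(-181)) = (-850 - 45875)/(28097 + 8*(-181)) = -46725/(28097 - 1448) = -46725/26649 = -46725*1/26649 = -2225/1269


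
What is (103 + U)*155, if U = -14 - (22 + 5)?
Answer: 9610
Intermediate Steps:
U = -41 (U = -14 - 1*27 = -14 - 27 = -41)
(103 + U)*155 = (103 - 41)*155 = 62*155 = 9610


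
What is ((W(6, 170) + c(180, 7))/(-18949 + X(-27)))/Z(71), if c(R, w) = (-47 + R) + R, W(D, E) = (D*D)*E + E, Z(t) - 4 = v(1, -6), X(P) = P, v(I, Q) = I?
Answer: -6603/94880 ≈ -0.069593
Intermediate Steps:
Z(t) = 5 (Z(t) = 4 + 1 = 5)
W(D, E) = E + E*D² (W(D, E) = D²*E + E = E*D² + E = E + E*D²)
c(R, w) = -47 + 2*R
((W(6, 170) + c(180, 7))/(-18949 + X(-27)))/Z(71) = ((170*(1 + 6²) + (-47 + 2*180))/(-18949 - 27))/5 = ((170*(1 + 36) + (-47 + 360))/(-18976))*(⅕) = ((170*37 + 313)*(-1/18976))*(⅕) = ((6290 + 313)*(-1/18976))*(⅕) = (6603*(-1/18976))*(⅕) = -6603/18976*⅕ = -6603/94880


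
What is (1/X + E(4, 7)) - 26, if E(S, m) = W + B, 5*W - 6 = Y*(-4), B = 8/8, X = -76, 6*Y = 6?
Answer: -9353/380 ≈ -24.613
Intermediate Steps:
Y = 1 (Y = (⅙)*6 = 1)
B = 1 (B = 8*(⅛) = 1)
W = ⅖ (W = 6/5 + (1*(-4))/5 = 6/5 + (⅕)*(-4) = 6/5 - ⅘ = ⅖ ≈ 0.40000)
E(S, m) = 7/5 (E(S, m) = ⅖ + 1 = 7/5)
(1/X + E(4, 7)) - 26 = (1/(-76) + 7/5) - 26 = (-1/76 + 7/5) - 26 = 527/380 - 26 = -9353/380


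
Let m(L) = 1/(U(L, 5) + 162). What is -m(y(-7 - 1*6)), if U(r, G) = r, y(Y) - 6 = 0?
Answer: -1/168 ≈ -0.0059524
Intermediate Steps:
y(Y) = 6 (y(Y) = 6 + 0 = 6)
m(L) = 1/(162 + L) (m(L) = 1/(L + 162) = 1/(162 + L))
-m(y(-7 - 1*6)) = -1/(162 + 6) = -1/168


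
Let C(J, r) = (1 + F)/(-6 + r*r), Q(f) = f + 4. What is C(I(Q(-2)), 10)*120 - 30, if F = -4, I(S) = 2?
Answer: -1590/47 ≈ -33.830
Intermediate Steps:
Q(f) = 4 + f
C(J, r) = -3/(-6 + r**2) (C(J, r) = (1 - 4)/(-6 + r*r) = -3/(-6 + r**2))
C(I(Q(-2)), 10)*120 - 30 = -3/(-6 + 10**2)*120 - 30 = -3/(-6 + 100)*120 - 30 = -3/94*120 - 30 = -180/47 - 30 = -1590/47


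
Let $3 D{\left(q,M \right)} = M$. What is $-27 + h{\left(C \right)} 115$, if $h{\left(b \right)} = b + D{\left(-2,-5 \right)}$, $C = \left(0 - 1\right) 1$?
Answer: $- \frac{1001}{3} \approx -333.67$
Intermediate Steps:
$D{\left(q,M \right)} = \frac{M}{3}$
$C = -1$ ($C = \left(-1\right) 1 = -1$)
$h{\left(b \right)} = - \frac{5}{3} + b$ ($h{\left(b \right)} = b + \frac{1}{3} \left(-5\right) = b - \frac{5}{3} = - \frac{5}{3} + b$)
$-27 + h{\left(C \right)} 115 = -27 + \left(- \frac{5}{3} - 1\right) 115 = -27 - \frac{920}{3} = - \frac{1001}{3}$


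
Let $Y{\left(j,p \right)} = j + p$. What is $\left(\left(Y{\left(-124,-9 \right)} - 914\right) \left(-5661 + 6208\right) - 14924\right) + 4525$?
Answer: $-583108$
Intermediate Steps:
$\left(\left(Y{\left(-124,-9 \right)} - 914\right) \left(-5661 + 6208\right) - 14924\right) + 4525 = \left(\left(\left(-124 - 9\right) - 914\right) \left(-5661 + 6208\right) - 14924\right) + 4525 = \left(\left(-133 - 914\right) 547 - 14924\right) + 4525 = \left(\left(-1047\right) 547 - 14924\right) + 4525 = \left(-572709 - 14924\right) + 4525 = -587633 + 4525 = -583108$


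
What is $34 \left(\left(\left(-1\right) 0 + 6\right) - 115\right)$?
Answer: $-3706$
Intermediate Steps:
$34 \left(\left(\left(-1\right) 0 + 6\right) - 115\right) = 34 \left(\left(0 + 6\right) - 115\right) = 34 \left(6 - 115\right) = 34 \left(-109\right) = -3706$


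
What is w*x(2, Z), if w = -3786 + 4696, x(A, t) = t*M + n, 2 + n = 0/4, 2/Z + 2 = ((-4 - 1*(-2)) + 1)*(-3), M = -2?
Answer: -5460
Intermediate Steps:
Z = 2 (Z = 2/(-2 + ((-4 - 1*(-2)) + 1)*(-3)) = 2/(-2 + ((-4 + 2) + 1)*(-3)) = 2/(-2 + (-2 + 1)*(-3)) = 2/(-2 - 1*(-3)) = 2/(-2 + 3) = 2/1 = 2*1 = 2)
n = -2 (n = -2 + 0/4 = -2 + 0*(¼) = -2 + 0 = -2)
x(A, t) = -2 - 2*t (x(A, t) = t*(-2) - 2 = -2*t - 2 = -2 - 2*t)
w = 910
w*x(2, Z) = 910*(-2 - 2*2) = 910*(-2 - 4) = 910*(-6) = -5460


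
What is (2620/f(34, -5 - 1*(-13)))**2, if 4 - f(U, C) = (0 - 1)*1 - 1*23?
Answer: 429025/49 ≈ 8755.6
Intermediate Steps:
f(U, C) = 28 (f(U, C) = 4 - ((0 - 1)*1 - 1*23) = 4 - (-1*1 - 23) = 4 - (-1 - 23) = 4 - 1*(-24) = 4 + 24 = 28)
(2620/f(34, -5 - 1*(-13)))**2 = (2620/28)**2 = (2620*(1/28))**2 = (655/7)**2 = 429025/49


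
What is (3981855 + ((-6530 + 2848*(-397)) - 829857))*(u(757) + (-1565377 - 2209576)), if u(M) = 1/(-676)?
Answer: -1285383682551987/169 ≈ -7.6058e+12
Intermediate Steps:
u(M) = -1/676
(3981855 + ((-6530 + 2848*(-397)) - 829857))*(u(757) + (-1565377 - 2209576)) = (3981855 + ((-6530 + 2848*(-397)) - 829857))*(-1/676 + (-1565377 - 2209576)) = (3981855 + ((-6530 - 1130656) - 829857))*(-1/676 - 3774953) = (3981855 + (-1137186 - 829857))*(-2551868229/676) = (3981855 - 1967043)*(-2551868229/676) = 2014812*(-2551868229/676) = -1285383682551987/169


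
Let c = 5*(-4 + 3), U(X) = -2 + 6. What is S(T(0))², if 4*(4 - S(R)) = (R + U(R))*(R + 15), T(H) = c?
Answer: 169/4 ≈ 42.250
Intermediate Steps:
U(X) = 4
c = -5 (c = 5*(-1) = -5)
T(H) = -5
S(R) = 4 - (4 + R)*(15 + R)/4 (S(R) = 4 - (R + 4)*(R + 15)/4 = 4 - (4 + R)*(15 + R)/4)
S(T(0))² = (-11 - 19/4*(-5) - ¼*(-5)²)² = (-11 + 95/4 - ¼*25)² = (-11 + 95/4 - 25/4)² = (13/2)² = 169/4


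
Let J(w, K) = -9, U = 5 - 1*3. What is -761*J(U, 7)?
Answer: 6849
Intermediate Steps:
U = 2 (U = 5 - 3 = 2)
-761*J(U, 7) = -761*(-9) = 6849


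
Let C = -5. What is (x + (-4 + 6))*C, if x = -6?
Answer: 20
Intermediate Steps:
(x + (-4 + 6))*C = (-6 + (-4 + 6))*(-5) = (-6 + 2)*(-5) = -4*(-5) = 20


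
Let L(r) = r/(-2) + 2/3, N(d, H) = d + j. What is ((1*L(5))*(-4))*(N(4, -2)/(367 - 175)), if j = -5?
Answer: -11/288 ≈ -0.038194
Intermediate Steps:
N(d, H) = -5 + d (N(d, H) = d - 5 = -5 + d)
L(r) = 2/3 - r/2 (L(r) = r*(-1/2) + 2*(1/3) = -r/2 + 2/3 = 2/3 - r/2)
((1*L(5))*(-4))*(N(4, -2)/(367 - 175)) = ((1*(2/3 - 1/2*5))*(-4))*((-5 + 4)/(367 - 175)) = ((1*(2/3 - 5/2))*(-4))*(-1/192) = ((1*(-11/6))*(-4))*((1/192)*(-1)) = -11/6*(-4)*(-1/192) = (22/3)*(-1/192) = -11/288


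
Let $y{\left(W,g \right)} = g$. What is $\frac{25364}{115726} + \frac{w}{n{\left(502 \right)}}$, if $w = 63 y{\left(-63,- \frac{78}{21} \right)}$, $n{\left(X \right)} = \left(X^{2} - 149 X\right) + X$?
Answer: $\frac{373358819}{1713786334} \approx 0.21786$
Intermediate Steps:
$n{\left(X \right)} = X^{2} - 148 X$
$w = -234$ ($w = 63 \left(- \frac{78}{21}\right) = 63 \left(\left(-78\right) \frac{1}{21}\right) = 63 \left(- \frac{26}{7}\right) = -234$)
$\frac{25364}{115726} + \frac{w}{n{\left(502 \right)}} = \frac{25364}{115726} - \frac{234}{502 \left(-148 + 502\right)} = 25364 \cdot \frac{1}{115726} - \frac{234}{502 \cdot 354} = \frac{12682}{57863} - \frac{234}{177708} = \frac{12682}{57863} - \frac{39}{29618} = \frac{373358819}{1713786334}$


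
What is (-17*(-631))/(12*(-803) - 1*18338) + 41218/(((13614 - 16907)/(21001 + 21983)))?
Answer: -1339512894127/2489686 ≈ -5.3803e+5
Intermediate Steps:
(-17*(-631))/(12*(-803) - 1*18338) + 41218/(((13614 - 16907)/(21001 + 21983))) = 10727/(-9636 - 18338) + 41218/((-3293/42984)) = 10727/(-27974) + 41218/((-3293*1/42984)) = 10727*(-1/27974) + 41218/(-3293/42984) = -10727/27974 + 41218*(-42984/3293) = -10727/27974 - 47884176/89 = -1339512894127/2489686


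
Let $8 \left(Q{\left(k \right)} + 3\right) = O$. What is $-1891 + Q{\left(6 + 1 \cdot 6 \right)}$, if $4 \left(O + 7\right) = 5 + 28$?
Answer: $- \frac{60603}{32} \approx -1893.8$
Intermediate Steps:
$O = \frac{5}{4}$ ($O = -7 + \frac{5 + 28}{4} = -7 + \frac{1}{4} \cdot 33 = -7 + \frac{33}{4} = \frac{5}{4} \approx 1.25$)
$Q{\left(k \right)} = - \frac{91}{32}$ ($Q{\left(k \right)} = -3 + \frac{1}{8} \cdot \frac{5}{4} = -3 + \frac{5}{32} = - \frac{91}{32}$)
$-1891 + Q{\left(6 + 1 \cdot 6 \right)} = -1891 - \frac{91}{32} = - \frac{60603}{32}$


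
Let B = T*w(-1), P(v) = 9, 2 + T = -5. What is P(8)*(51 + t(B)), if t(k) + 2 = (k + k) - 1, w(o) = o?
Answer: 558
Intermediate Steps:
T = -7 (T = -2 - 5 = -7)
B = 7 (B = -7*(-1) = 7)
t(k) = -3 + 2*k (t(k) = -2 + ((k + k) - 1) = -2 + (2*k - 1) = -2 + (-1 + 2*k) = -3 + 2*k)
P(8)*(51 + t(B)) = 9*(51 + (-3 + 2*7)) = 9*(51 + (-3 + 14)) = 9*(51 + 11) = 9*62 = 558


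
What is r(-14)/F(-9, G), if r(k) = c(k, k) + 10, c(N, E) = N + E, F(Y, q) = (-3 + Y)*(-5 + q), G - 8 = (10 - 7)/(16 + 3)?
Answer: 19/40 ≈ 0.47500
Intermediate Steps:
G = 155/19 (G = 8 + (10 - 7)/(16 + 3) = 8 + 3/19 = 155/19 ≈ 8.1579)
F(Y, q) = (-5 + q)*(-3 + Y)
c(N, E) = E + N
r(k) = 10 + 2*k (r(k) = (k + k) + 10 = 2*k + 10 = 10 + 2*k)
r(-14)/F(-9, G) = (10 + 2*(-14))/(15 - 5*(-9) - 3*155/19 - 9*155/19) = (10 - 28)/(15 + 45 - 465/19 - 1395/19) = -18/(-720/19) = -18*(-19/720) = 19/40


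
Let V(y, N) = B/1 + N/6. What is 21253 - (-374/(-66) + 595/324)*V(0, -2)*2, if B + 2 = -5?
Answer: 5191220/243 ≈ 21363.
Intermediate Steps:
B = -7 (B = -2 - 5 = -7)
V(y, N) = -7 + N/6 (V(y, N) = -7/1 + N/6 = -7*1 + N*(1/6) = -7 + N/6)
21253 - (-374/(-66) + 595/324)*V(0, -2)*2 = 21253 - (-374/(-66) + 595/324)*(-7 + (1/6)*(-2))*2 = 21253 - (-374*(-1/66) + 595*(1/324))*(-7 - 1/3)*2 = 21253 - (17/3 + 595/324)*(-22/3*2) = 21253 - 2431*(-44)/(324*3) = 21253 - 1*(-26741/243) = 21253 + 26741/243 = 5191220/243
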